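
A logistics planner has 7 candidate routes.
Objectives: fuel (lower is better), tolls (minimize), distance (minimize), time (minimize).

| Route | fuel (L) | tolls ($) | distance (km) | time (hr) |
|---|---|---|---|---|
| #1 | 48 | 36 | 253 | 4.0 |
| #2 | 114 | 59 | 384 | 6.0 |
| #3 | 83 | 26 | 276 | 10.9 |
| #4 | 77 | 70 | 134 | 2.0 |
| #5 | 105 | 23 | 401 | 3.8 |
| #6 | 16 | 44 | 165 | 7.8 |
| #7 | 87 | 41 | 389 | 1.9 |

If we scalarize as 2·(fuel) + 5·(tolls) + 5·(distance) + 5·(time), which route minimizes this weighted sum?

#6

#1: 2·48 + 5·36 + 5·253 + 5·4.0 = 1561.0
#2: 2·114 + 5·59 + 5·384 + 5·6.0 = 2473.0
#3: 2·83 + 5·26 + 5·276 + 5·10.9 = 1730.5
#4: 2·77 + 5·70 + 5·134 + 5·2.0 = 1184.0
#5: 2·105 + 5·23 + 5·401 + 5·3.8 = 2349.0
#6: 2·16 + 5·44 + 5·165 + 5·7.8 = 1116.0
#7: 2·87 + 5·41 + 5·389 + 5·1.9 = 2333.5
Lowest: #6 at 1116.0.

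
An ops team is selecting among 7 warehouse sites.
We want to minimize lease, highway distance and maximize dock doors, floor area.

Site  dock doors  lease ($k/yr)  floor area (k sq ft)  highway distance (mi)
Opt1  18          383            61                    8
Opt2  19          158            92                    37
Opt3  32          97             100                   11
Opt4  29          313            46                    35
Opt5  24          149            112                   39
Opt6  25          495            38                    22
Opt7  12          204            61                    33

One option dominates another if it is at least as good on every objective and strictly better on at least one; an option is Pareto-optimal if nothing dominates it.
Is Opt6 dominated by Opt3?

Yes

Opt3 vs Opt6: dock doors 32≥25, lease 97≤495, floor area 100≥38, highway distance 11≤22 — Opt3 is at least as good on every objective with at least one strict improvement.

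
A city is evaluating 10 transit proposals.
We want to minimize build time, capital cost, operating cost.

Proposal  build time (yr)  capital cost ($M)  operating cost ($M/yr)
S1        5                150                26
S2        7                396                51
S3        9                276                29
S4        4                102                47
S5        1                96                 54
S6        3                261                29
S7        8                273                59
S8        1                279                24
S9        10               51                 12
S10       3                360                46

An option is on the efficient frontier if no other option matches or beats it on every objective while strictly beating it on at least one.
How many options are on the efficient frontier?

6

S1: not dominated.
S2: dominated by S1 (build time 5≤7, capital cost 150≤396, operating cost 26≤51).
S3: dominated by S1 (build time 5≤9, capital cost 150≤276, operating cost 26≤29).
S4: not dominated.
S5: not dominated.
S6: not dominated.
S7: dominated by S1 (build time 5≤8, capital cost 150≤273, operating cost 26≤59).
S8: not dominated.
S9: not dominated (best capital cost).
S10: dominated by S6 (build time 3≤3, capital cost 261≤360, operating cost 29≤46).
Pareto-optimal: S1, S4, S5, S6, S8, S9 → 6.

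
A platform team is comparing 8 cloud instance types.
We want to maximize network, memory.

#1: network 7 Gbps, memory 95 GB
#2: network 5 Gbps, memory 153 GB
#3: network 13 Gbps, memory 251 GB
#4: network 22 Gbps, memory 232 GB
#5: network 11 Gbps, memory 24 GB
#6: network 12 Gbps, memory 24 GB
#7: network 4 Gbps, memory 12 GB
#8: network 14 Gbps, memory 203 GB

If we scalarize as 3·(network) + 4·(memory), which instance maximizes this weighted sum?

#3

#1: 3·7 + 4·95 = 401
#2: 3·5 + 4·153 = 627
#3: 3·13 + 4·251 = 1043
#4: 3·22 + 4·232 = 994
#5: 3·11 + 4·24 = 129
#6: 3·12 + 4·24 = 132
#7: 3·4 + 4·12 = 60
#8: 3·14 + 4·203 = 854
Highest: #3 at 1043.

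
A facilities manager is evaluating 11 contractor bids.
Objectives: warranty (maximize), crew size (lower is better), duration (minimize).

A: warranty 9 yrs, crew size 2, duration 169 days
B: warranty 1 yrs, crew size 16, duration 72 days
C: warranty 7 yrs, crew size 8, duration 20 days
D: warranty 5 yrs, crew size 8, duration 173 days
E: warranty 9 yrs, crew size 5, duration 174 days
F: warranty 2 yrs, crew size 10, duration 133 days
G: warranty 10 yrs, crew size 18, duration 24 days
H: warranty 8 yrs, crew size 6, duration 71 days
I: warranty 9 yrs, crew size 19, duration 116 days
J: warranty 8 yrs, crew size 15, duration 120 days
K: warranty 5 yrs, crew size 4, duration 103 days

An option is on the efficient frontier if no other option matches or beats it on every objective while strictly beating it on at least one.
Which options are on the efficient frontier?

A, C, G, H, K

A: not dominated (best crew size).
B: dominated by C (warranty 7≥1, crew size 8≤16, duration 20≤72).
C: not dominated (best duration).
D: dominated by A (warranty 9≥5, crew size 2≤8, duration 169≤173).
E: dominated by A (warranty 9≥9, crew size 2≤5, duration 169≤174).
F: dominated by C (warranty 7≥2, crew size 8≤10, duration 20≤133).
G: not dominated (best warranty).
H: not dominated.
I: dominated by G (warranty 10≥9, crew size 18≤19, duration 24≤116).
J: dominated by H (warranty 8≥8, crew size 6≤15, duration 71≤120).
K: not dominated.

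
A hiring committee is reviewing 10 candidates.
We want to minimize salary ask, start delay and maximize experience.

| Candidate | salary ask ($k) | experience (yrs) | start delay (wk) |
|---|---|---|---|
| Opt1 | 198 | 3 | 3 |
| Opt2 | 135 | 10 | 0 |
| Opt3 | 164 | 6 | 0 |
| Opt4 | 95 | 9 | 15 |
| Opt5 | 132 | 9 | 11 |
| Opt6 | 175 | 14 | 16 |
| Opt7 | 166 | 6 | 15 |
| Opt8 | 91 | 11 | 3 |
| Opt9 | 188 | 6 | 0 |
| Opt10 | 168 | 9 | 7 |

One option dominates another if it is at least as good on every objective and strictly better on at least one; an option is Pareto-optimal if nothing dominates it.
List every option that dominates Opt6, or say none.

none

Opt1: worse on salary ask (198 vs 175).
Opt2: worse on experience (10 vs 14).
Opt3: worse on experience (6 vs 14).
Opt4: worse on experience (9 vs 14).
Opt5: worse on experience (9 vs 14).
Opt7: worse on experience (6 vs 14).
Opt8: worse on experience (11 vs 14).
Opt9: worse on salary ask (188 vs 175).
Opt10: worse on experience (9 vs 14).
No option dominates Opt6.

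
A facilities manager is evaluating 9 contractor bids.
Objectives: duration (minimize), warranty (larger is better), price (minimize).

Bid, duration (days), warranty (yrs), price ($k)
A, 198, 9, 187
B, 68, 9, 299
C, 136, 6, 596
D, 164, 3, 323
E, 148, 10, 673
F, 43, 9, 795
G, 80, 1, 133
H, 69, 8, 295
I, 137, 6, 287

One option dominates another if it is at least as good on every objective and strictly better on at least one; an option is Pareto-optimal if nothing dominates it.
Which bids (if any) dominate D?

B, H, I

B: duration 68≤164, warranty 9≥3, price 299≤323 — dominates D.
H: duration 69≤164, warranty 8≥3, price 295≤323 — dominates D.
I: duration 137≤164, warranty 6≥3, price 287≤323 — dominates D.
Others (A, C, E, F, G) are each worse than D on at least one objective.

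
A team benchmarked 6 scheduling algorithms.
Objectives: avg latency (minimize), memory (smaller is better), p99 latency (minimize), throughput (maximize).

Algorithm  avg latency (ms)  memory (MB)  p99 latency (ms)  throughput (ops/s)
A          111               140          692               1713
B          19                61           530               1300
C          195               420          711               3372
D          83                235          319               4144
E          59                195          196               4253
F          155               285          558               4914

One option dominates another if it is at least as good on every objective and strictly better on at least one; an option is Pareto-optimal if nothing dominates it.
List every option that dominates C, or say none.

D: avg latency 83≤195, memory 235≤420, p99 latency 319≤711, throughput 4144≥3372 — dominates C.
E: avg latency 59≤195, memory 195≤420, p99 latency 196≤711, throughput 4253≥3372 — dominates C.
F: avg latency 155≤195, memory 285≤420, p99 latency 558≤711, throughput 4914≥3372 — dominates C.
Others (A, B) are each worse than C on at least one objective.

D, E, F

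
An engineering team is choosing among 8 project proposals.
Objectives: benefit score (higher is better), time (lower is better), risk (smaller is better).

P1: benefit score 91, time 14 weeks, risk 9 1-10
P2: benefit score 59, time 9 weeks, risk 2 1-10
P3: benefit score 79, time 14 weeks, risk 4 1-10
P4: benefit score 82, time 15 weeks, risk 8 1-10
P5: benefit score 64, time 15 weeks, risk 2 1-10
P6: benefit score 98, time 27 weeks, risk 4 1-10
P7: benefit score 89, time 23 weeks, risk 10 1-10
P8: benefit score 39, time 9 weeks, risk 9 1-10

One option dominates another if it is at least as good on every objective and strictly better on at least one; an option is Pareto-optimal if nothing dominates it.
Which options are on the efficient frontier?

P1, P2, P3, P4, P5, P6

P1: not dominated.
P2: not dominated.
P3: not dominated.
P4: not dominated.
P5: not dominated.
P6: not dominated (best benefit score).
P7: dominated by P1 (benefit score 91≥89, time 14≤23, risk 9≤10).
P8: dominated by P2 (benefit score 59≥39, time 9≤9, risk 2≤9).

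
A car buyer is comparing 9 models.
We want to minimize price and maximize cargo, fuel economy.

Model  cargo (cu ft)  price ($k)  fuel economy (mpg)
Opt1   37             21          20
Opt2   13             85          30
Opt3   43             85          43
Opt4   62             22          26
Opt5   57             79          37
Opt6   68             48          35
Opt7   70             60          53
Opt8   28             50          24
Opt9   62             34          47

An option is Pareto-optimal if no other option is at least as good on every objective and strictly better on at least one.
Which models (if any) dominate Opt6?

none

Opt1: worse on cargo (37 vs 68).
Opt2: worse on cargo (13 vs 68).
Opt3: worse on cargo (43 vs 68).
Opt4: worse on cargo (62 vs 68).
Opt5: worse on cargo (57 vs 68).
Opt7: worse on price (60 vs 48).
Opt8: worse on cargo (28 vs 68).
Opt9: worse on cargo (62 vs 68).
No option dominates Opt6.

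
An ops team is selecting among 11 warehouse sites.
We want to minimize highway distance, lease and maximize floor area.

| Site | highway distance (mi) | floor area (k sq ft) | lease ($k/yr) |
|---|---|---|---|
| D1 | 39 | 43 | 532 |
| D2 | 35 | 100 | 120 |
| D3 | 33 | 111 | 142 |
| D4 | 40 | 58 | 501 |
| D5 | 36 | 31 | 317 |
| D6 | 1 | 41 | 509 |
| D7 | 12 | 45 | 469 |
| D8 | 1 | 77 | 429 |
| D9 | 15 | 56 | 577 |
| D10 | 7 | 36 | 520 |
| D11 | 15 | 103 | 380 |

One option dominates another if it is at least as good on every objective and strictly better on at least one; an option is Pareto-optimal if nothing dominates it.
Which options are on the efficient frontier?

D1: dominated by D2 (highway distance 35≤39, floor area 100≥43, lease 120≤532).
D2: not dominated (best lease).
D3: not dominated (best floor area).
D4: dominated by D2 (highway distance 35≤40, floor area 100≥58, lease 120≤501).
D5: dominated by D2 (highway distance 35≤36, floor area 100≥31, lease 120≤317).
D6: dominated by D8 (highway distance 1≤1, floor area 77≥41, lease 429≤509).
D7: dominated by D8 (highway distance 1≤12, floor area 77≥45, lease 429≤469).
D8: not dominated.
D9: dominated by D8 (highway distance 1≤15, floor area 77≥56, lease 429≤577).
D10: dominated by D6 (highway distance 1≤7, floor area 41≥36, lease 509≤520).
D11: not dominated.

D2, D3, D8, D11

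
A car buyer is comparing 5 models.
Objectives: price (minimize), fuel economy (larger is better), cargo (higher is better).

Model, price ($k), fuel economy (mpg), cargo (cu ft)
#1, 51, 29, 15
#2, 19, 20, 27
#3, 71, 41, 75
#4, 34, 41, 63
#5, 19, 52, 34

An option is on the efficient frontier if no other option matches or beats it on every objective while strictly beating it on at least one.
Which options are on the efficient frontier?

#3, #4, #5

#1: dominated by #4 (price 34≤51, fuel economy 41≥29, cargo 63≥15).
#2: dominated by #5 (price 19≤19, fuel economy 52≥20, cargo 34≥27).
#3: not dominated (best cargo).
#4: not dominated.
#5: not dominated (best fuel economy).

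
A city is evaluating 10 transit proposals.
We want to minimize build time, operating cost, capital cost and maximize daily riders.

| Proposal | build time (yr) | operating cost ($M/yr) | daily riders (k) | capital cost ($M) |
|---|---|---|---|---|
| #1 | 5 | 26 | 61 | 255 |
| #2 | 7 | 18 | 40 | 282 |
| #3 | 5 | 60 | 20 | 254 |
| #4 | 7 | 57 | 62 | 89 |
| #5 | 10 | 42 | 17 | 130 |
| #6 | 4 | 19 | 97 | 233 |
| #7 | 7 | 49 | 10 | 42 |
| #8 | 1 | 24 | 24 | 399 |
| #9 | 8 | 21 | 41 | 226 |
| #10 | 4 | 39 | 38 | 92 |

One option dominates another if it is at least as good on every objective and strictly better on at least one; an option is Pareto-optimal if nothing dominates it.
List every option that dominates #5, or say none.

#10

#10: build time 4≤10, operating cost 39≤42, daily riders 38≥17, capital cost 92≤130 — dominates #5.
Others (#1, #2, #3, #4, #6, #7, #8, #9) are each worse than #5 on at least one objective.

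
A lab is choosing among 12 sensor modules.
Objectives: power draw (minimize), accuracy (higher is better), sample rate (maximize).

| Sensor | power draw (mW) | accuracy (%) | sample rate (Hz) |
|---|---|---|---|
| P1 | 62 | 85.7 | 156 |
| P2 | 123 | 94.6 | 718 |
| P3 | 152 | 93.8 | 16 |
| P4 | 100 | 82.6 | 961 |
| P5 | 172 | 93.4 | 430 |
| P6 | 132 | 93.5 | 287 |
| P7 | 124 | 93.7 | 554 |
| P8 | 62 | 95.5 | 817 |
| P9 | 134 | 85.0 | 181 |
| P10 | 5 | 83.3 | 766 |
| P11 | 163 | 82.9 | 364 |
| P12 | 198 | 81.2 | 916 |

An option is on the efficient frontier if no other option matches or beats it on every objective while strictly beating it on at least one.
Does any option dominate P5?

P2 vs P5: power draw 123≤172, accuracy 94.6≥93.4, sample rate 718≥430 — P2 is at least as good on every objective and strictly better on at least one, so P2 dominates P5.

Yes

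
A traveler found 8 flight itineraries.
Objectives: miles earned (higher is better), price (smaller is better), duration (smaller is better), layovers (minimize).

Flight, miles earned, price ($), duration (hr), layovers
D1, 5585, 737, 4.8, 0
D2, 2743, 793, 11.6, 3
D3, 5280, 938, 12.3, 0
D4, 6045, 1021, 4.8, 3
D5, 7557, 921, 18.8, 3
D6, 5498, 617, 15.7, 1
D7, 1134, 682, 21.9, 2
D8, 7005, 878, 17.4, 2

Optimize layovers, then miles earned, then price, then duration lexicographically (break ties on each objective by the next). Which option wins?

First minimize layovers: best is 0, kept {D1, D3}.
Then maximize miles earned: best is 5585, kept {D1}.

D1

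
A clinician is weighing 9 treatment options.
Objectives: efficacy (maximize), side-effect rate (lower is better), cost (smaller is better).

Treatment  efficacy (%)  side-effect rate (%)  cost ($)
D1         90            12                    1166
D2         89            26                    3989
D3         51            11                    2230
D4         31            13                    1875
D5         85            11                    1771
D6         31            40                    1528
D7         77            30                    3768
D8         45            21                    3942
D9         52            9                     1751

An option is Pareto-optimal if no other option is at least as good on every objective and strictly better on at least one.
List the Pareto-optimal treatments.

D1: not dominated (best efficacy).
D2: dominated by D1 (efficacy 90≥89, side-effect rate 12≤26, cost 1166≤3989).
D3: dominated by D5 (efficacy 85≥51, side-effect rate 11≤11, cost 1771≤2230).
D4: dominated by D1 (efficacy 90≥31, side-effect rate 12≤13, cost 1166≤1875).
D5: not dominated.
D6: dominated by D1 (efficacy 90≥31, side-effect rate 12≤40, cost 1166≤1528).
D7: dominated by D1 (efficacy 90≥77, side-effect rate 12≤30, cost 1166≤3768).
D8: dominated by D1 (efficacy 90≥45, side-effect rate 12≤21, cost 1166≤3942).
D9: not dominated (best side-effect rate).

D1, D5, D9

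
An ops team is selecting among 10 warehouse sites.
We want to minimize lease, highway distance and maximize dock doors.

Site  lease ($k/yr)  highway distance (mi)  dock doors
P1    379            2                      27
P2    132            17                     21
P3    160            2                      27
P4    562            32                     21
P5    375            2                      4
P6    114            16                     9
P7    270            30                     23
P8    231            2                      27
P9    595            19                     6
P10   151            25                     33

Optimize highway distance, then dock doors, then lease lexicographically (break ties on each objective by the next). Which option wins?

First minimize highway distance: best is 2, kept {P1, P3, P5, P8}.
Then maximize dock doors: best is 27, kept {P1, P3, P8}.
Then minimize lease: best is 160, kept {P3}.

P3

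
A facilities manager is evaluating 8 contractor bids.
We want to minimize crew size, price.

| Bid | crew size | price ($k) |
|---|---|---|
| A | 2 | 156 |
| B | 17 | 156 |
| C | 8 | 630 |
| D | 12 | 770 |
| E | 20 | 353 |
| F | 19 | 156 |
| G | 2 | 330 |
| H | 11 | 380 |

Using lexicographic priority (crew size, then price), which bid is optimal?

First minimize crew size: best is 2, kept {A, G}.
Then minimize price: best is 156, kept {A}.

A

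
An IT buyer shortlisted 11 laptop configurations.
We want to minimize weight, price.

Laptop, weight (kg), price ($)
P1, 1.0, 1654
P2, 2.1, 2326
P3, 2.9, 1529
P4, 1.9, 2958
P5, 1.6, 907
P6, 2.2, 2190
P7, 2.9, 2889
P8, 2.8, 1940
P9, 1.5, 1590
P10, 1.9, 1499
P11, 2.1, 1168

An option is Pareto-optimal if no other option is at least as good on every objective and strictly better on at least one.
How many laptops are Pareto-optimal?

P1: not dominated (best weight).
P2: dominated by P1 (weight 1.0≤2.1, price 1654≤2326).
P3: dominated by P5 (weight 1.6≤2.9, price 907≤1529).
P4: dominated by P1 (weight 1.0≤1.9, price 1654≤2958).
P5: not dominated (best price).
P6: dominated by P1 (weight 1.0≤2.2, price 1654≤2190).
P7: dominated by P1 (weight 1.0≤2.9, price 1654≤2889).
P8: dominated by P1 (weight 1.0≤2.8, price 1654≤1940).
P9: not dominated.
P10: dominated by P5 (weight 1.6≤1.9, price 907≤1499).
P11: dominated by P5 (weight 1.6≤2.1, price 907≤1168).
Pareto-optimal: P1, P5, P9 → 3.

3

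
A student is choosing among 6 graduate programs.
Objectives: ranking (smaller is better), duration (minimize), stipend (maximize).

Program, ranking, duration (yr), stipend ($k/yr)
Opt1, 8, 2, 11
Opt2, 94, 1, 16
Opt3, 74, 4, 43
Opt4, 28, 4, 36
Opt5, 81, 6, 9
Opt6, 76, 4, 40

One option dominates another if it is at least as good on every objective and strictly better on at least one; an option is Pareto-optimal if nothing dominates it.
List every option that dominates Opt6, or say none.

Opt3

Opt3: ranking 74≤76, duration 4≤4, stipend 43≥40 — dominates Opt6.
Others (Opt1, Opt2, Opt4, Opt5) are each worse than Opt6 on at least one objective.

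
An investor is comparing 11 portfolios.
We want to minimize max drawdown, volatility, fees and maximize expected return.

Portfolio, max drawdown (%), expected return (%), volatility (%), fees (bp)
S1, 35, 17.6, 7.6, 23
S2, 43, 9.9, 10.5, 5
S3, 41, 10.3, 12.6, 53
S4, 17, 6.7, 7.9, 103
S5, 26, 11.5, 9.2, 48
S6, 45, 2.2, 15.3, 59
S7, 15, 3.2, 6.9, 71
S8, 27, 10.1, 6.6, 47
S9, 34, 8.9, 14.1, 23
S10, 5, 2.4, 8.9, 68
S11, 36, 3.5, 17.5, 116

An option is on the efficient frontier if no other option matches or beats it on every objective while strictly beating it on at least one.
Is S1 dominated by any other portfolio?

S2: worse on max drawdown (43 vs 35).
S3: worse on max drawdown (41 vs 35).
S4: worse on expected return (6.7 vs 17.6).
S5: worse on expected return (11.5 vs 17.6).
S6: worse on max drawdown (45 vs 35).
S7: worse on expected return (3.2 vs 17.6).
S8: worse on expected return (10.1 vs 17.6).
S9: worse on expected return (8.9 vs 17.6).
S10: worse on expected return (2.4 vs 17.6).
S11: worse on max drawdown (36 vs 35).
No option is at least as good as S1 on every objective and strictly better on one.

No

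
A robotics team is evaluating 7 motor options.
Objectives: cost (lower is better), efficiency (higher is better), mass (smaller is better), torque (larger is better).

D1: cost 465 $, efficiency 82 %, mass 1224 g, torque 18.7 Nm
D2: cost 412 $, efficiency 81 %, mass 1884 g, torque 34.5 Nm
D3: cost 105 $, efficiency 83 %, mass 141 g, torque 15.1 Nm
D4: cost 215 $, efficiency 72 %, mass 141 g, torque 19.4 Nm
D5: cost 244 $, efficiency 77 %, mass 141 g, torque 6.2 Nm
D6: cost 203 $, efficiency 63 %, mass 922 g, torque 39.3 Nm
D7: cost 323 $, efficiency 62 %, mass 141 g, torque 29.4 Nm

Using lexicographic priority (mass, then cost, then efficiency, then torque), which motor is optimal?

First minimize mass: best is 141, kept {D3, D4, D5, D7}.
Then minimize cost: best is 105, kept {D3}.

D3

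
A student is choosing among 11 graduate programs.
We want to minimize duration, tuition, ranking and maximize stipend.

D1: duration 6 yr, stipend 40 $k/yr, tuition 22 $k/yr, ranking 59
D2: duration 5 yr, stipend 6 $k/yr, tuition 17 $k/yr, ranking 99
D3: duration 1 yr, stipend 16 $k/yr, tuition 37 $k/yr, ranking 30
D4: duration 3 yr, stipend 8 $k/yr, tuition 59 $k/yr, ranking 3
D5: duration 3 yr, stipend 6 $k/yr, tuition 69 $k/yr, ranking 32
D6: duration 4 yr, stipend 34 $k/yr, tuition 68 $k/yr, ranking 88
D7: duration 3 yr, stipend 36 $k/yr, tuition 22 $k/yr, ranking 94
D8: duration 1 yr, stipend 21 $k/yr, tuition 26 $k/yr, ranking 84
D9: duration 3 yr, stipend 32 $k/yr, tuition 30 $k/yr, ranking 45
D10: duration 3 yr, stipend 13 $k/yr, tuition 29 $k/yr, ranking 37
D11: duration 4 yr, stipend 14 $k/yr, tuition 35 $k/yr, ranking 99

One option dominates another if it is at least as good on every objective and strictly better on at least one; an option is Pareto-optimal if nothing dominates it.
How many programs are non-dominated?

9

D1: not dominated (best stipend).
D2: not dominated (best tuition).
D3: not dominated.
D4: not dominated (best ranking).
D5: dominated by D3 (duration 1≤3, stipend 16≥6, tuition 37≤69, ranking 30≤32).
D6: not dominated.
D7: not dominated.
D8: not dominated.
D9: not dominated.
D10: not dominated.
D11: dominated by D7 (duration 3≤4, stipend 36≥14, tuition 22≤35, ranking 94≤99).
Pareto-optimal: D1, D2, D3, D4, D6, D7, D8, D9, D10 → 9.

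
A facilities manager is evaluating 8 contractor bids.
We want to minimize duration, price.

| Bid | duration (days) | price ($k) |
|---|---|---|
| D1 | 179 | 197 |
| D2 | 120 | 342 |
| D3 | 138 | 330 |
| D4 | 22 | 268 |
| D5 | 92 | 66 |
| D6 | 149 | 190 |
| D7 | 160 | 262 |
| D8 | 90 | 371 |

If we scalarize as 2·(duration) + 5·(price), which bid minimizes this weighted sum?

D1: 2·179 + 5·197 = 1343
D2: 2·120 + 5·342 = 1950
D3: 2·138 + 5·330 = 1926
D4: 2·22 + 5·268 = 1384
D5: 2·92 + 5·66 = 514
D6: 2·149 + 5·190 = 1248
D7: 2·160 + 5·262 = 1630
D8: 2·90 + 5·371 = 2035
Lowest: D5 at 514.

D5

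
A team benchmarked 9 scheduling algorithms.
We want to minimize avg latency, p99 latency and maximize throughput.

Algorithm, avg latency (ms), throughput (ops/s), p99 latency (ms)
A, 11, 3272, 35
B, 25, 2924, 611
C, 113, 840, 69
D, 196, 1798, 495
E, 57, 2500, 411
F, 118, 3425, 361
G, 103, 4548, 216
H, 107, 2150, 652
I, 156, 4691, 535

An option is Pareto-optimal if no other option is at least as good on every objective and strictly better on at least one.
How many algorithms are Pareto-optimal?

A: not dominated (best avg latency).
B: dominated by A (avg latency 11≤25, throughput 3272≥2924, p99 latency 35≤611).
C: dominated by A (avg latency 11≤113, throughput 3272≥840, p99 latency 35≤69).
D: dominated by A (avg latency 11≤196, throughput 3272≥1798, p99 latency 35≤495).
E: dominated by A (avg latency 11≤57, throughput 3272≥2500, p99 latency 35≤411).
F: dominated by G (avg latency 103≤118, throughput 4548≥3425, p99 latency 216≤361).
G: not dominated.
H: dominated by A (avg latency 11≤107, throughput 3272≥2150, p99 latency 35≤652).
I: not dominated (best throughput).
Pareto-optimal: A, G, I → 3.

3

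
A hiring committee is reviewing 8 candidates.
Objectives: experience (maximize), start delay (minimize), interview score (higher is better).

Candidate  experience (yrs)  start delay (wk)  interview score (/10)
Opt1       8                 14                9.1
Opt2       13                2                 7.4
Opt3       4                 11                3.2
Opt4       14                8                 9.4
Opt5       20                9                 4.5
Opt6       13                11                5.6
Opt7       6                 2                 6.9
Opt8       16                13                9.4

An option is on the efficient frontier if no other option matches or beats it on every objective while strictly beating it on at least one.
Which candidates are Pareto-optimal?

Opt2, Opt4, Opt5, Opt8

Opt1: dominated by Opt4 (experience 14≥8, start delay 8≤14, interview score 9.4≥9.1).
Opt2: not dominated.
Opt3: dominated by Opt2 (experience 13≥4, start delay 2≤11, interview score 7.4≥3.2).
Opt4: not dominated.
Opt5: not dominated (best experience).
Opt6: dominated by Opt2 (experience 13≥13, start delay 2≤11, interview score 7.4≥5.6).
Opt7: dominated by Opt2 (experience 13≥6, start delay 2≤2, interview score 7.4≥6.9).
Opt8: not dominated.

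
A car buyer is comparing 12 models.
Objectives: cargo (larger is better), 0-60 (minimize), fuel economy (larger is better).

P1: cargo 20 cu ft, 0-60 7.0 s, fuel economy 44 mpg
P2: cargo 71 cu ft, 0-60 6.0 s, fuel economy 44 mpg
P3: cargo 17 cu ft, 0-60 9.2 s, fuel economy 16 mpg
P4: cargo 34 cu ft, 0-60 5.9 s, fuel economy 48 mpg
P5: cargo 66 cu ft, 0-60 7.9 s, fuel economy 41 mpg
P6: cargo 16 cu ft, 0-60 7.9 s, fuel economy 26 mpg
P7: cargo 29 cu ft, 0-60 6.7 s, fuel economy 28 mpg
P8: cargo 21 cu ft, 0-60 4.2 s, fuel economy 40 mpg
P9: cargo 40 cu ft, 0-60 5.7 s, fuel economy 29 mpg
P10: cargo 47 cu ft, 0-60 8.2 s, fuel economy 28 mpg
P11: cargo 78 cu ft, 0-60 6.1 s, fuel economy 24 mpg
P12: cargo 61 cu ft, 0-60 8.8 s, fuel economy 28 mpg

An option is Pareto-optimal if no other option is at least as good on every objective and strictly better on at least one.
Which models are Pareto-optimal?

P2, P4, P8, P9, P11

P1: dominated by P2 (cargo 71≥20, 0-60 6.0≤7.0, fuel economy 44≥44).
P2: not dominated.
P3: dominated by P1 (cargo 20≥17, 0-60 7.0≤9.2, fuel economy 44≥16).
P4: not dominated (best fuel economy).
P5: dominated by P2 (cargo 71≥66, 0-60 6.0≤7.9, fuel economy 44≥41).
P6: dominated by P1 (cargo 20≥16, 0-60 7.0≤7.9, fuel economy 44≥26).
P7: dominated by P2 (cargo 71≥29, 0-60 6.0≤6.7, fuel economy 44≥28).
P8: not dominated (best 0-60).
P9: not dominated.
P10: dominated by P2 (cargo 71≥47, 0-60 6.0≤8.2, fuel economy 44≥28).
P11: not dominated (best cargo).
P12: dominated by P2 (cargo 71≥61, 0-60 6.0≤8.8, fuel economy 44≥28).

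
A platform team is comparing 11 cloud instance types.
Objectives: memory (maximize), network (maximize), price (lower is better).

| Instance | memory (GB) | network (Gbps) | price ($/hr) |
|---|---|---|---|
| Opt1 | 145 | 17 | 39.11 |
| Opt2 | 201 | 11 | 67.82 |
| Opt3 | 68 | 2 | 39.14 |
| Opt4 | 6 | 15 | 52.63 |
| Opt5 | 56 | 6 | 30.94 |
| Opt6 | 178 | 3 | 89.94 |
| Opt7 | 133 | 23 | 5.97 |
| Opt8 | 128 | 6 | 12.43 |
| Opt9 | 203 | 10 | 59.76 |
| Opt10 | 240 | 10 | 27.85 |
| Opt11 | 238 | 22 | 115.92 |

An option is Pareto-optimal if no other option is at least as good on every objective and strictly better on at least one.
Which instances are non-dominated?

Opt1: not dominated.
Opt2: not dominated.
Opt3: dominated by Opt1 (memory 145≥68, network 17≥2, price 39.11≤39.14).
Opt4: dominated by Opt1 (memory 145≥6, network 17≥15, price 39.11≤52.63).
Opt5: dominated by Opt7 (memory 133≥56, network 23≥6, price 5.97≤30.94).
Opt6: dominated by Opt2 (memory 201≥178, network 11≥3, price 67.82≤89.94).
Opt7: not dominated (best network).
Opt8: dominated by Opt7 (memory 133≥128, network 23≥6, price 5.97≤12.43).
Opt9: dominated by Opt10 (memory 240≥203, network 10≥10, price 27.85≤59.76).
Opt10: not dominated (best memory).
Opt11: not dominated.

Opt1, Opt2, Opt7, Opt10, Opt11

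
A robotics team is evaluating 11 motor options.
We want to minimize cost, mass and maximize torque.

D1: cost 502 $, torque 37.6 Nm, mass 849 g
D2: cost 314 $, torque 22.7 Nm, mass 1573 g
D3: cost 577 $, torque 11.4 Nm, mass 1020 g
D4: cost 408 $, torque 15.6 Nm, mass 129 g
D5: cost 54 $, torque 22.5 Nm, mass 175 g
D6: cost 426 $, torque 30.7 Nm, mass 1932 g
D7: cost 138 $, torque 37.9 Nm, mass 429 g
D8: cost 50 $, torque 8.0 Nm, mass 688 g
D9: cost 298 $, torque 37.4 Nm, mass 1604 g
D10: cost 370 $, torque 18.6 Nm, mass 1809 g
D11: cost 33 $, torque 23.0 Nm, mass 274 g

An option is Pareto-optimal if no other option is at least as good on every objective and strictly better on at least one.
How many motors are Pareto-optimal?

D1: dominated by D7 (cost 138≤502, torque 37.9≥37.6, mass 429≤849).
D2: dominated by D7 (cost 138≤314, torque 37.9≥22.7, mass 429≤1573).
D3: dominated by D1 (cost 502≤577, torque 37.6≥11.4, mass 849≤1020).
D4: not dominated (best mass).
D5: not dominated.
D6: dominated by D7 (cost 138≤426, torque 37.9≥30.7, mass 429≤1932).
D7: not dominated (best torque).
D8: dominated by D11 (cost 33≤50, torque 23.0≥8.0, mass 274≤688).
D9: dominated by D7 (cost 138≤298, torque 37.9≥37.4, mass 429≤1604).
D10: dominated by D2 (cost 314≤370, torque 22.7≥18.6, mass 1573≤1809).
D11: not dominated (best cost).
Pareto-optimal: D4, D5, D7, D11 → 4.

4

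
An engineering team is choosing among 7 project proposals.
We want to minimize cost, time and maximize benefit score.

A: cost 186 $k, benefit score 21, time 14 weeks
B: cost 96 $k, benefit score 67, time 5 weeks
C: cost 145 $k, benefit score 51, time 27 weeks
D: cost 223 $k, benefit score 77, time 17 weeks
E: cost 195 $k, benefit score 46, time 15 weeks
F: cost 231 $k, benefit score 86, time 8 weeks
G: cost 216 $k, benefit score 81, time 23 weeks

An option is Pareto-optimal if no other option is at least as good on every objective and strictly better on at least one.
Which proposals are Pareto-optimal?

B, D, F, G

A: dominated by B (cost 96≤186, benefit score 67≥21, time 5≤14).
B: not dominated (best cost).
C: dominated by B (cost 96≤145, benefit score 67≥51, time 5≤27).
D: not dominated.
E: dominated by B (cost 96≤195, benefit score 67≥46, time 5≤15).
F: not dominated (best benefit score).
G: not dominated.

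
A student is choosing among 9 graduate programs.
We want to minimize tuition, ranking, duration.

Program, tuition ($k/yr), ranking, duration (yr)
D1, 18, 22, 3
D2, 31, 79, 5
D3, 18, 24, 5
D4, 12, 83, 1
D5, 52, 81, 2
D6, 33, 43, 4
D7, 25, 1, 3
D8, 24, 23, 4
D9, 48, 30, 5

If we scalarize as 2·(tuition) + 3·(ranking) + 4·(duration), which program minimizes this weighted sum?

D7

D1: 2·18 + 3·22 + 4·3 = 114
D2: 2·31 + 3·79 + 4·5 = 319
D3: 2·18 + 3·24 + 4·5 = 128
D4: 2·12 + 3·83 + 4·1 = 277
D5: 2·52 + 3·81 + 4·2 = 355
D6: 2·33 + 3·43 + 4·4 = 211
D7: 2·25 + 3·1 + 4·3 = 65
D8: 2·24 + 3·23 + 4·4 = 133
D9: 2·48 + 3·30 + 4·5 = 206
Lowest: D7 at 65.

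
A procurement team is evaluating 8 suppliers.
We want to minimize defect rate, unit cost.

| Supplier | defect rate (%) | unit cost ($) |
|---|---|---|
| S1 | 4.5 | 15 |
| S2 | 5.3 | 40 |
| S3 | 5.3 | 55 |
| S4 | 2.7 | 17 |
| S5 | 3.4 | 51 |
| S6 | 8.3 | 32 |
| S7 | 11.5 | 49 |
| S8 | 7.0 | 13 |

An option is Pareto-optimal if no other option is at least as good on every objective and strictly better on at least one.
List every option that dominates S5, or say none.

S4: defect rate 2.7≤3.4, unit cost 17≤51 — dominates S5.
Others (S1, S2, S3, S6, S7, S8) are each worse than S5 on at least one objective.

S4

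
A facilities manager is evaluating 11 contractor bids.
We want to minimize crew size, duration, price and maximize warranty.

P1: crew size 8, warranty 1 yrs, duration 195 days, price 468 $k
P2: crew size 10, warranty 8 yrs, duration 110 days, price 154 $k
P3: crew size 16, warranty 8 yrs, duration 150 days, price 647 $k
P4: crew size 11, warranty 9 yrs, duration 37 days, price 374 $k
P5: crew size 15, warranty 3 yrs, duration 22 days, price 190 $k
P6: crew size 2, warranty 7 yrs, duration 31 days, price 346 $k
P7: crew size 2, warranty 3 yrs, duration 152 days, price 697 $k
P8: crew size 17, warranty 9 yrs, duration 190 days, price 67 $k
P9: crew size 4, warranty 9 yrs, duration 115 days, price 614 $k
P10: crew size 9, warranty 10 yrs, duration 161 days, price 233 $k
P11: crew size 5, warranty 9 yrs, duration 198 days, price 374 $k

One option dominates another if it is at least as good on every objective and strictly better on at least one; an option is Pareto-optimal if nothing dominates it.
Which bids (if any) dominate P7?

P6: crew size 2≤2, warranty 7≥3, duration 31≤152, price 346≤697 — dominates P7.
Others (P1, P2, P3, P4, P5, P8, P9, P10, P11) are each worse than P7 on at least one objective.

P6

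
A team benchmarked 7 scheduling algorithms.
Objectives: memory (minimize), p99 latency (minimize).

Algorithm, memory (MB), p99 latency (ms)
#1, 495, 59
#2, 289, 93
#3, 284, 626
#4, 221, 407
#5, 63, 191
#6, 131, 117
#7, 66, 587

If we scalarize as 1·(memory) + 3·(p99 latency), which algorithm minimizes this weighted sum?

#1: 1·495 + 3·59 = 672
#2: 1·289 + 3·93 = 568
#3: 1·284 + 3·626 = 2162
#4: 1·221 + 3·407 = 1442
#5: 1·63 + 3·191 = 636
#6: 1·131 + 3·117 = 482
#7: 1·66 + 3·587 = 1827
Lowest: #6 at 482.

#6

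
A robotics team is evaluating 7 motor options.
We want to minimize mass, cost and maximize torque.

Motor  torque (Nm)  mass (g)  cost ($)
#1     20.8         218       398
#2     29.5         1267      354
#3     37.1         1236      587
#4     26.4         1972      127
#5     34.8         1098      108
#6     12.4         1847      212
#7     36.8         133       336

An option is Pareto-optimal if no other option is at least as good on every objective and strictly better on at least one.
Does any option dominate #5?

No

#1: worse on torque (20.8 vs 34.8).
#2: worse on torque (29.5 vs 34.8).
#3: worse on mass (1236 vs 1098).
#4: worse on torque (26.4 vs 34.8).
#6: worse on torque (12.4 vs 34.8).
#7: worse on cost (336 vs 108).
No option is at least as good as #5 on every objective and strictly better on one.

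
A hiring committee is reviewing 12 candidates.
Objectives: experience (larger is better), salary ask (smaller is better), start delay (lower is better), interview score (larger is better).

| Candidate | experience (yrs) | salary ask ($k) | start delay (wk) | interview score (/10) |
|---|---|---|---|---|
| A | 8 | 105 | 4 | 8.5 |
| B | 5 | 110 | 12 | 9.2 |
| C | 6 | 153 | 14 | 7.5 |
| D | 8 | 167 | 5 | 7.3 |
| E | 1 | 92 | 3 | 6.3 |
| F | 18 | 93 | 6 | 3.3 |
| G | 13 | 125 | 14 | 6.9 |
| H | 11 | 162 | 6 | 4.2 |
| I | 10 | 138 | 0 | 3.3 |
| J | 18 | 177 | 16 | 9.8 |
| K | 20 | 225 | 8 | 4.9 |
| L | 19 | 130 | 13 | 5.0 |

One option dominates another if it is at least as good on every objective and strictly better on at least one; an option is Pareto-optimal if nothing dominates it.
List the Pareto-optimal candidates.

A: not dominated.
B: not dominated.
C: dominated by A (experience 8≥6, salary ask 105≤153, start delay 4≤14, interview score 8.5≥7.5).
D: dominated by A (experience 8≥8, salary ask 105≤167, start delay 4≤5, interview score 8.5≥7.3).
E: not dominated (best salary ask).
F: not dominated.
G: not dominated.
H: not dominated.
I: not dominated (best start delay).
J: not dominated (best interview score).
K: not dominated (best experience).
L: not dominated.

A, B, E, F, G, H, I, J, K, L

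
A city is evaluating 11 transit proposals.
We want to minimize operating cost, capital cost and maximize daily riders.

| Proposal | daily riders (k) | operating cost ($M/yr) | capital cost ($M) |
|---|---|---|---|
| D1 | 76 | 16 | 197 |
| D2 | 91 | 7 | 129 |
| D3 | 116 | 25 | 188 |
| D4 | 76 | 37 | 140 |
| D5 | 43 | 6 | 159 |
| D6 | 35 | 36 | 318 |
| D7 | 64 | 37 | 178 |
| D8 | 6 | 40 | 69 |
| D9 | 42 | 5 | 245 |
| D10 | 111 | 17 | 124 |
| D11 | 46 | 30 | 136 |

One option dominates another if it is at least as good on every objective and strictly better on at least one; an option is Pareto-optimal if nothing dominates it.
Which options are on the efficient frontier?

D1: dominated by D2 (daily riders 91≥76, operating cost 7≤16, capital cost 129≤197).
D2: not dominated.
D3: not dominated (best daily riders).
D4: dominated by D2 (daily riders 91≥76, operating cost 7≤37, capital cost 129≤140).
D5: not dominated.
D6: dominated by D1 (daily riders 76≥35, operating cost 16≤36, capital cost 197≤318).
D7: dominated by D2 (daily riders 91≥64, operating cost 7≤37, capital cost 129≤178).
D8: not dominated (best capital cost).
D9: not dominated (best operating cost).
D10: not dominated.
D11: dominated by D2 (daily riders 91≥46, operating cost 7≤30, capital cost 129≤136).

D2, D3, D5, D8, D9, D10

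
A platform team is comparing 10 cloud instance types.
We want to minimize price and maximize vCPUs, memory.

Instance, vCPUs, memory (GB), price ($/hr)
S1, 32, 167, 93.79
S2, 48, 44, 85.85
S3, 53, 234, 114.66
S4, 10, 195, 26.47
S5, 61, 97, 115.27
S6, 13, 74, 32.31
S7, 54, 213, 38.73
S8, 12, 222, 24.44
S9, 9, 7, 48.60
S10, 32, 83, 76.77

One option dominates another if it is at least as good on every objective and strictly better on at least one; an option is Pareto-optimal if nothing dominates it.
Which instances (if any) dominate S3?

S1: worse on vCPUs (32 vs 53).
S2: worse on vCPUs (48 vs 53).
S4: worse on vCPUs (10 vs 53).
S5: worse on memory (97 vs 234).
S6: worse on vCPUs (13 vs 53).
S7: worse on memory (213 vs 234).
S8: worse on vCPUs (12 vs 53).
S9: worse on vCPUs (9 vs 53).
S10: worse on vCPUs (32 vs 53).
No option dominates S3.

none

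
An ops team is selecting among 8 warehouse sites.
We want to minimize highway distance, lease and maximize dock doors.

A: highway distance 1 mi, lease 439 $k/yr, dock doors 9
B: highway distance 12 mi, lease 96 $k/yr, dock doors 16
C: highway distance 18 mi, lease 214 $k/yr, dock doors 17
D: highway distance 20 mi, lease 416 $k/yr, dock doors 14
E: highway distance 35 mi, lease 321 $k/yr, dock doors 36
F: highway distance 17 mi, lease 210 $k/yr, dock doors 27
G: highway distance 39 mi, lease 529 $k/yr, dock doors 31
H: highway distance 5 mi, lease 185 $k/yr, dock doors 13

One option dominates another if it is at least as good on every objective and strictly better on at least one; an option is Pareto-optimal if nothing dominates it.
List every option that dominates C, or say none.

F

F: highway distance 17≤18, lease 210≤214, dock doors 27≥17 — dominates C.
Others (A, B, D, E, G, H) are each worse than C on at least one objective.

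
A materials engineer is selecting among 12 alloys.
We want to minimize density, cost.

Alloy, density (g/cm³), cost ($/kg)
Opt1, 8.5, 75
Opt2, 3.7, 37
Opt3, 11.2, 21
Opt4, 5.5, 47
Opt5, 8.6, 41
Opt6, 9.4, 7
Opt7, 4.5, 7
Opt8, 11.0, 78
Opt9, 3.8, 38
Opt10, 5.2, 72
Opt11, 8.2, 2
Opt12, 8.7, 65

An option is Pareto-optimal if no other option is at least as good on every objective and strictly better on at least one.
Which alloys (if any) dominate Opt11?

none

Opt1: worse on density (8.5 vs 8.2).
Opt2: worse on cost (37 vs 2).
Opt3: worse on density (11.2 vs 8.2).
Opt4: worse on cost (47 vs 2).
Opt5: worse on density (8.6 vs 8.2).
Opt6: worse on density (9.4 vs 8.2).
Opt7: worse on cost (7 vs 2).
Opt8: worse on density (11.0 vs 8.2).
Opt9: worse on cost (38 vs 2).
Opt10: worse on cost (72 vs 2).
Opt12: worse on density (8.7 vs 8.2).
No option dominates Opt11.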